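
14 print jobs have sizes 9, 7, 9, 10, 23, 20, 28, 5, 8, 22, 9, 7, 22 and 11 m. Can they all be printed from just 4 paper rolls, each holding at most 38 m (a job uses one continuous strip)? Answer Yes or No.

Total = 190 m; ⌈190/38⌉ = 5.
At least 5 paper rolls are required, but only 4 are allowed.

No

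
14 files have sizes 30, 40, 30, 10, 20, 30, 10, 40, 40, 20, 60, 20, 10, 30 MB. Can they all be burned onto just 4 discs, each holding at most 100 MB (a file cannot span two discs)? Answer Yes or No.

A valid assignment using 4 discs:
  disc 1: 60 + 40 = 100
  disc 2: 40 + 40 + 20 = 100
  disc 3: 30 + 30 + 30 + 10 = 100
  disc 4: 30 + 20 + 20 + 10 + 10 = 90
Every load is within 100 MB, so 4 discs suffice.

Yes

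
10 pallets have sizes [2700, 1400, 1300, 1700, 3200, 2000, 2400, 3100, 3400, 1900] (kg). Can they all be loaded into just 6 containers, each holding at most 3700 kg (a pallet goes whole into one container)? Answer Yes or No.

Total = 23100 kg; ⌈23100/3700⌉ = 7.
At least 7 containers are required, but only 6 are allowed.

No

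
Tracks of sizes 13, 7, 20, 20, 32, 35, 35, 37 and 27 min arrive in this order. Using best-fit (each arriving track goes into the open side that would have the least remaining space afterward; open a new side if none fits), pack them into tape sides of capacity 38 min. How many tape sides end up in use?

8

  13 → side 1 (new)  [load 13/38]
  7 → side 1  [load 20/38]
  20 → side 2 (new)  [load 20/38]
  20 → side 3 (new)  [load 20/38]
  32 → side 4 (new)  [load 32/38]
  35 → side 5 (new)  [load 35/38]
  35 → side 6 (new)  [load 35/38]
  37 → side 7 (new)  [load 37/38]
  27 → side 8 (new)  [load 27/38]
8 tape sides opened.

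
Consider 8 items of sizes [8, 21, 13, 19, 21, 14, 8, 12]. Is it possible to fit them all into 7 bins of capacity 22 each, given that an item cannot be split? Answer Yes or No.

Yes

A valid assignment using 6 bins:
  bin 1: 21 = 21
  bin 2: 21 = 21
  bin 3: 19 = 19
  bin 4: 14 + 8 = 22
  bin 5: 13 + 8 = 21
  bin 6: 12 = 12
That uses only 6 ≤ 7, so 7 bins are enough.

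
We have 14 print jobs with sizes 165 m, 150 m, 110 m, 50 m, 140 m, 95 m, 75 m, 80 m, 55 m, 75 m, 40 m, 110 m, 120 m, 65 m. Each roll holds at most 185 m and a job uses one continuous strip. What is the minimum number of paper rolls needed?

Total = 165 + 150 + 140 + 120 + 110 + 110 + 95 + 80 + 75 + 75 + 65 + 55 + 50 + 40 = 1330 m.
Lower bound: ⌈1330/185⌉ = 8 paper rolls.
A packing using 8 paper rolls:
  roll 1: 165 = 165
  roll 2: 150 = 150
  roll 3: 140 + 40 = 180
  roll 4: 120 + 65 = 185
  roll 5: 110 + 75 = 185
  roll 6: 110 + 75 = 185
  roll 7: 95 + 80 = 175
  roll 8: 55 + 50 = 105
This matches the lower bound, so 8 is optimal.

8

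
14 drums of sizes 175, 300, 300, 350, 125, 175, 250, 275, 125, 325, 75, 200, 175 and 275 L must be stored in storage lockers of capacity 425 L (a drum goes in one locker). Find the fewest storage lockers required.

9

Total = 350 + 325 + 300 + 300 + 275 + 275 + 250 + 200 + 175 + 175 + 175 + 125 + 125 + 75 = 3125 L.
Lower bound: ⌈3125/425⌉ = 8 storage lockers.
A packing using 9 storage lockers:
  locker 1: 350 + 75 = 425
  locker 2: 325 = 325
  locker 3: 300 + 125 = 425
  locker 4: 300 + 125 = 425
  locker 5: 275 = 275
  locker 6: 275 = 275
  locker 7: 250 + 175 = 425
  locker 8: 200 + 175 = 375
  locker 9: 175 = 175
No arrangement into 8 storage lockers stays within capacity, so 9 is optimal.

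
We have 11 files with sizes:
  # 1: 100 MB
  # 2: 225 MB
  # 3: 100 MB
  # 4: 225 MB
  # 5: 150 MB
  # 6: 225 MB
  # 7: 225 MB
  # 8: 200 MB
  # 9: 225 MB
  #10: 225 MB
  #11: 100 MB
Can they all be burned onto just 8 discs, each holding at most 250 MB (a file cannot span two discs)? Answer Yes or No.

Total = 2000 MB; ⌈2000/250⌉ = 8.
The bound of 8 does not rule out 8, but exhaustive search shows no assignment into 8 discs of capacity 250 MB exists — the minimum is 9.

No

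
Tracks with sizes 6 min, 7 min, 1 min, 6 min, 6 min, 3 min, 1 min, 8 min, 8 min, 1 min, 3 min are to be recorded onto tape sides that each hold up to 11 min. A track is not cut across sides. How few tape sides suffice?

Total = 8 + 8 + 7 + 6 + 6 + 6 + 3 + 3 + 1 + 1 + 1 = 50 min.
Lower bound: ⌈50/11⌉ = 5 tape sides.
Also, 6 tracks each exceed 11/2 min, and no two of those can share a side, so at least 6 tape sides are needed.
A packing using 6 tape sides:
  side 1: 8 + 3 = 11
  side 2: 8 + 3 = 11
  side 3: 7 + 1 + 1 + 1 = 10
  side 4: 6 = 6
  side 5: 6 = 6
  side 6: 6 = 6
This matches the lower bound, so 6 is optimal.

6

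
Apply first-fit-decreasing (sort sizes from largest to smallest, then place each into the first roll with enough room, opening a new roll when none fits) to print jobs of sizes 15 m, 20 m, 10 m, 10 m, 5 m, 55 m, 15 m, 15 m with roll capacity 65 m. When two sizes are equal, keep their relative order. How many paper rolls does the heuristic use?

3

Sorted descending: 55, 20, 15, 15, 15, 10, 10, 5.
  55 → roll 1 (new)  [load 55/65]
  20 → roll 2 (new)  [load 20/65]
  15 → roll 2  [load 35/65]
  15 → roll 2  [load 50/65]
  15 → roll 2  [load 65/65]
  10 → roll 1  [load 65/65]
  10 → roll 3 (new)  [load 10/65]
  5 → roll 3  [load 15/65]
3 paper rolls opened.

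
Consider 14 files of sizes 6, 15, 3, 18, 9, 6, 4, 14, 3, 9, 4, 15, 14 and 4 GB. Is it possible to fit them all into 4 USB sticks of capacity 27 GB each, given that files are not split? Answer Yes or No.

Total = 124 GB; ⌈124/27⌉ = 5.
At least 5 USB sticks are required, but only 4 are allowed.

No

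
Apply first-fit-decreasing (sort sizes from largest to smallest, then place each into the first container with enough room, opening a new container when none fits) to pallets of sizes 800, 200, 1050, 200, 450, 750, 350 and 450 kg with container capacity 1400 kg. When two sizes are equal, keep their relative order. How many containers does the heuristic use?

Sorted descending: 1050, 800, 750, 450, 450, 350, 200, 200.
  1050 → container 1 (new)  [load 1050/1400]
  800 → container 2 (new)  [load 800/1400]
  750 → container 3 (new)  [load 750/1400]
  450 → container 2  [load 1250/1400]
  450 → container 3  [load 1200/1400]
  350 → container 1  [load 1400/1400]
  200 → container 3  [load 1400/1400]
  200 → container 4 (new)  [load 200/1400]
4 containers opened.

4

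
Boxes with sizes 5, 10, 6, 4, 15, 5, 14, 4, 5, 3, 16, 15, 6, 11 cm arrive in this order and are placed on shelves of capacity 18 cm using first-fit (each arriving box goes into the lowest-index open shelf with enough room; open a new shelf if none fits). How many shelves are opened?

8

  5 → shelf 1 (new)  [load 5/18]
  10 → shelf 1  [load 15/18]
  6 → shelf 2 (new)  [load 6/18]
  4 → shelf 2  [load 10/18]
  15 → shelf 3 (new)  [load 15/18]
  5 → shelf 2  [load 15/18]
  14 → shelf 4 (new)  [load 14/18]
  4 → shelf 4  [load 18/18]
  5 → shelf 5 (new)  [load 5/18]
  3 → shelf 1  [load 18/18]
  16 → shelf 6 (new)  [load 16/18]
  15 → shelf 7 (new)  [load 15/18]
  6 → shelf 5  [load 11/18]
  11 → shelf 8 (new)  [load 11/18]
8 shelves opened.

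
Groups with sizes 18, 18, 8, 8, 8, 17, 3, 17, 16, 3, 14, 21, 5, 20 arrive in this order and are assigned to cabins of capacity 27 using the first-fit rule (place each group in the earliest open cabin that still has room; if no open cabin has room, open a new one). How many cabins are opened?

8

  18 → cabin 1 (new)  [load 18/27]
  18 → cabin 2 (new)  [load 18/27]
  8 → cabin 1  [load 26/27]
  8 → cabin 2  [load 26/27]
  8 → cabin 3 (new)  [load 8/27]
  17 → cabin 3  [load 25/27]
  3 → cabin 4 (new)  [load 3/27]
  17 → cabin 4  [load 20/27]
  16 → cabin 5 (new)  [load 16/27]
  3 → cabin 4  [load 23/27]
  14 → cabin 6 (new)  [load 14/27]
  21 → cabin 7 (new)  [load 21/27]
  5 → cabin 5  [load 21/27]
  20 → cabin 8 (new)  [load 20/27]
8 cabins opened.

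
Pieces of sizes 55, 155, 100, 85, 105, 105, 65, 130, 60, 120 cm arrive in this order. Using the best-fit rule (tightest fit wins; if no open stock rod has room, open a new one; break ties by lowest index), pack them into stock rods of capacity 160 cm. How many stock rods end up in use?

  55 → stock rod 1 (new)  [load 55/160]
  155 → stock rod 2 (new)  [load 155/160]
  100 → stock rod 1  [load 155/160]
  85 → stock rod 3 (new)  [load 85/160]
  105 → stock rod 4 (new)  [load 105/160]
  105 → stock rod 5 (new)  [load 105/160]
  65 → stock rod 3  [load 150/160]
  130 → stock rod 6 (new)  [load 130/160]
  60 → stock rod 7 (new)  [load 60/160]
  120 → stock rod 8 (new)  [load 120/160]
8 stock rods opened.

8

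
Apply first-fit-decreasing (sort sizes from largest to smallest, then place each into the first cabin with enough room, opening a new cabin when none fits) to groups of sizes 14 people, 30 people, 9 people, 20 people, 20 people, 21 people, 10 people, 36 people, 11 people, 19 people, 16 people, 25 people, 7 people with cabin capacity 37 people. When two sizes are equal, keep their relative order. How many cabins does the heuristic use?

7

Sorted descending: 36, 30, 25, 21, 20, 20, 19, 16, 14, 11, 10, 9, 7.
  36 → cabin 1 (new)  [load 36/37]
  30 → cabin 2 (new)  [load 30/37]
  25 → cabin 3 (new)  [load 25/37]
  21 → cabin 4 (new)  [load 21/37]
  20 → cabin 5 (new)  [load 20/37]
  20 → cabin 6 (new)  [load 20/37]
  19 → cabin 7 (new)  [load 19/37]
  16 → cabin 4  [load 37/37]
  14 → cabin 5  [load 34/37]
  11 → cabin 3  [load 36/37]
  10 → cabin 6  [load 30/37]
  9 → cabin 7  [load 28/37]
  7 → cabin 2  [load 37/37]
7 cabins opened.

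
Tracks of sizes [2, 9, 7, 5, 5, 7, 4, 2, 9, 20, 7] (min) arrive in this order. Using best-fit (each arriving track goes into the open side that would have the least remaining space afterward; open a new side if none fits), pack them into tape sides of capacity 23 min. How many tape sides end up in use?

  2 → side 1 (new)  [load 2/23]
  9 → side 1  [load 11/23]
  7 → side 1  [load 18/23]
  5 → side 1  [load 23/23]
  5 → side 2 (new)  [load 5/23]
  7 → side 2  [load 12/23]
  4 → side 2  [load 16/23]
  2 → side 2  [load 18/23]
  9 → side 3 (new)  [load 9/23]
  20 → side 4 (new)  [load 20/23]
  7 → side 3  [load 16/23]
4 tape sides opened.

4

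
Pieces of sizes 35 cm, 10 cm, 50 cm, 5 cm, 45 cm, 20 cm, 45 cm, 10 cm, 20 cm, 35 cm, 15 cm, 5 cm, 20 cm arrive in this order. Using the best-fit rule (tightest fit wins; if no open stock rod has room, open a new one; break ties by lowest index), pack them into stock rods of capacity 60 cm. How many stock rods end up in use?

6

  35 → stock rod 1 (new)  [load 35/60]
  10 → stock rod 1  [load 45/60]
  50 → stock rod 2 (new)  [load 50/60]
  5 → stock rod 2  [load 55/60]
  45 → stock rod 3 (new)  [load 45/60]
  20 → stock rod 4 (new)  [load 20/60]
  45 → stock rod 5 (new)  [load 45/60]
  10 → stock rod 1  [load 55/60]
  20 → stock rod 4  [load 40/60]
  35 → stock rod 6 (new)  [load 35/60]
  15 → stock rod 3  [load 60/60]
  5 → stock rod 1  [load 60/60]
  20 → stock rod 4  [load 60/60]
6 stock rods opened.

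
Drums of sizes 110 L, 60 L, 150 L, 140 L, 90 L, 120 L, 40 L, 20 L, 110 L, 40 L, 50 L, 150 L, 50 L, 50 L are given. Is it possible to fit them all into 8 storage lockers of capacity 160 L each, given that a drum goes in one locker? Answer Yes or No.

A valid assignment using 8 storage lockers:
  locker 1: 150 = 150
  locker 2: 150 = 150
  locker 3: 140 + 20 = 160
  locker 4: 120 + 40 = 160
  locker 5: 110 + 50 = 160
  locker 6: 110 + 50 = 160
  locker 7: 90 + 60 = 150
  locker 8: 50 + 40 = 90
Every load is within 160 L, so 8 storage lockers suffice.

Yes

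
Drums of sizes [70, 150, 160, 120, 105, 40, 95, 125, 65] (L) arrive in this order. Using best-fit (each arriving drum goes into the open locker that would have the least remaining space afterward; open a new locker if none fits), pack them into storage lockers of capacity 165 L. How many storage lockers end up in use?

  70 → locker 1 (new)  [load 70/165]
  150 → locker 2 (new)  [load 150/165]
  160 → locker 3 (new)  [load 160/165]
  120 → locker 4 (new)  [load 120/165]
  105 → locker 5 (new)  [load 105/165]
  40 → locker 4  [load 160/165]
  95 → locker 1  [load 165/165]
  125 → locker 6 (new)  [load 125/165]
  65 → locker 7 (new)  [load 65/165]
7 storage lockers opened.

7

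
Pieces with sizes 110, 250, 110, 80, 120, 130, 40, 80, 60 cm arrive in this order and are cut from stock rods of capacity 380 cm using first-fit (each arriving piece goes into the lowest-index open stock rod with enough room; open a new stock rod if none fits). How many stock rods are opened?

3

  110 → stock rod 1 (new)  [load 110/380]
  250 → stock rod 1  [load 360/380]
  110 → stock rod 2 (new)  [load 110/380]
  80 → stock rod 2  [load 190/380]
  120 → stock rod 2  [load 310/380]
  130 → stock rod 3 (new)  [load 130/380]
  40 → stock rod 2  [load 350/380]
  80 → stock rod 3  [load 210/380]
  60 → stock rod 3  [load 270/380]
3 stock rods opened.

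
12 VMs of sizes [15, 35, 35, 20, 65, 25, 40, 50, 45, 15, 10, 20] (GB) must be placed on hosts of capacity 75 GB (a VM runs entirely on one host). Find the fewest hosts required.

Total = 65 + 50 + 45 + 40 + 35 + 35 + 25 + 20 + 20 + 15 + 15 + 10 = 375 GB.
Lower bound: ⌈375/75⌉ = 5 hosts.
A packing using 5 hosts:
  host 1: 65 + 10 = 75
  host 2: 50 + 25 = 75
  host 3: 45 + 15 + 15 = 75
  host 4: 40 + 35 = 75
  host 5: 35 + 20 + 20 = 75
This matches the lower bound, so 5 is optimal.

5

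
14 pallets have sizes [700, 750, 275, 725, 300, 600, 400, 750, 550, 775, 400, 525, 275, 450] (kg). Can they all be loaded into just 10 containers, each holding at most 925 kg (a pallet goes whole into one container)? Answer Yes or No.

Yes

A valid assignment using 10 containers:
  container 1: 775 = 775
  container 2: 750 = 750
  container 3: 750 = 750
  container 4: 725 = 725
  container 5: 700 = 700
  container 6: 600 + 300 = 900
  container 7: 550 + 275 = 825
  container 8: 525 + 400 = 925
  container 9: 450 + 400 = 850
  container 10: 275 = 275
Every load is within 925 kg, so 10 containers suffice.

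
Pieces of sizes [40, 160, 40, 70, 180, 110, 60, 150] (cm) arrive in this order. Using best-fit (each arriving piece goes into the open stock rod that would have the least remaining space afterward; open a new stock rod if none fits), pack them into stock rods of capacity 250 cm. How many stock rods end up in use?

  40 → stock rod 1 (new)  [load 40/250]
  160 → stock rod 1  [load 200/250]
  40 → stock rod 1  [load 240/250]
  70 → stock rod 2 (new)  [load 70/250]
  180 → stock rod 2  [load 250/250]
  110 → stock rod 3 (new)  [load 110/250]
  60 → stock rod 3  [load 170/250]
  150 → stock rod 4 (new)  [load 150/250]
4 stock rods opened.

4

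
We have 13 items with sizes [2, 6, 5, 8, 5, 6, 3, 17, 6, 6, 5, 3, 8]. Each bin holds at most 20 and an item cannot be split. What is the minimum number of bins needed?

4

Total = 17 + 8 + 8 + 6 + 6 + 6 + 6 + 5 + 5 + 5 + 3 + 3 + 2 = 80.
Lower bound: ⌈80/20⌉ = 4 bins.
A packing using 4 bins:
  bin 1: 17 + 3 = 20
  bin 2: 8 + 6 + 6 = 20
  bin 3: 8 + 6 + 6 = 20
  bin 4: 5 + 5 + 5 + 3 + 2 = 20
This matches the lower bound, so 4 is optimal.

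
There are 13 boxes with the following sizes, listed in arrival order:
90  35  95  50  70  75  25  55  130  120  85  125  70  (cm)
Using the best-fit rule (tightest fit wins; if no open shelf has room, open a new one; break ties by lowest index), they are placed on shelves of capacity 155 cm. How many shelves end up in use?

8

  90 → shelf 1 (new)  [load 90/155]
  35 → shelf 1  [load 125/155]
  95 → shelf 2 (new)  [load 95/155]
  50 → shelf 2  [load 145/155]
  70 → shelf 3 (new)  [load 70/155]
  75 → shelf 3  [load 145/155]
  25 → shelf 1  [load 150/155]
  55 → shelf 4 (new)  [load 55/155]
  130 → shelf 5 (new)  [load 130/155]
  120 → shelf 6 (new)  [load 120/155]
  85 → shelf 4  [load 140/155]
  125 → shelf 7 (new)  [load 125/155]
  70 → shelf 8 (new)  [load 70/155]
8 shelves opened.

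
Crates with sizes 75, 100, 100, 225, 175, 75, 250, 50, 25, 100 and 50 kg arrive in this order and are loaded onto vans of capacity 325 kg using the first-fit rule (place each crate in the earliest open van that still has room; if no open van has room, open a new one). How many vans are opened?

  75 → van 1 (new)  [load 75/325]
  100 → van 1  [load 175/325]
  100 → van 1  [load 275/325]
  225 → van 2 (new)  [load 225/325]
  175 → van 3 (new)  [load 175/325]
  75 → van 2  [load 300/325]
  250 → van 4 (new)  [load 250/325]
  50 → van 1  [load 325/325]
  25 → van 2  [load 325/325]
  100 → van 3  [load 275/325]
  50 → van 3  [load 325/325]
4 vans opened.

4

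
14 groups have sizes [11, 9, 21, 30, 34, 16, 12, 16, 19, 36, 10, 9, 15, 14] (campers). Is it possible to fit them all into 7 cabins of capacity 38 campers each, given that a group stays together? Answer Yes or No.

Total = 252 campers; ⌈252/38⌉ = 7.
The bound of 7 does not rule out 7, but exhaustive search shows no assignment into 7 cabins of capacity 38 campers exists — the minimum is 8.

No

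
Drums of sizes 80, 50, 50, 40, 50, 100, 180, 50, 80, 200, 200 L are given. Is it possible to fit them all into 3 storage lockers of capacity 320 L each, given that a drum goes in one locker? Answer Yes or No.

No

Total = 1080 L; ⌈1080/320⌉ = 4.
At least 4 storage lockers are required, but only 3 are allowed.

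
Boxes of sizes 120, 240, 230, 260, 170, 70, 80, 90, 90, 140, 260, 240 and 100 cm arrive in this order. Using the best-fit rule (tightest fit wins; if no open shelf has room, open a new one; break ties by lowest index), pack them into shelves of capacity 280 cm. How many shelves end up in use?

9

  120 → shelf 1 (new)  [load 120/280]
  240 → shelf 2 (new)  [load 240/280]
  230 → shelf 3 (new)  [load 230/280]
  260 → shelf 4 (new)  [load 260/280]
  170 → shelf 5 (new)  [load 170/280]
  70 → shelf 5  [load 240/280]
  80 → shelf 1  [load 200/280]
  90 → shelf 6 (new)  [load 90/280]
  90 → shelf 6  [load 180/280]
  140 → shelf 7 (new)  [load 140/280]
  260 → shelf 8 (new)  [load 260/280]
  240 → shelf 9 (new)  [load 240/280]
  100 → shelf 6  [load 280/280]
9 shelves opened.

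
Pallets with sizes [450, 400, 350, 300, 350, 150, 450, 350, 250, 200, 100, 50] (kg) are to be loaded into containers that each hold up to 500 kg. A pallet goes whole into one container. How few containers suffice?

8

Total = 450 + 450 + 400 + 350 + 350 + 350 + 300 + 250 + 200 + 150 + 100 + 50 = 3400 kg.
Lower bound: ⌈3400/500⌉ = 7 containers.
A packing using 8 containers:
  container 1: 450 + 50 = 500
  container 2: 450 = 450
  container 3: 400 + 100 = 500
  container 4: 350 + 150 = 500
  container 5: 350 = 350
  container 6: 350 = 350
  container 7: 300 + 200 = 500
  container 8: 250 = 250
No arrangement into 7 containers stays within capacity, so 8 is optimal.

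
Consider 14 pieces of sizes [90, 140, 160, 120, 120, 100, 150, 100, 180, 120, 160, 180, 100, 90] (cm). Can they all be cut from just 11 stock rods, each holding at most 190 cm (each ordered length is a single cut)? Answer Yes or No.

No

Total = 1810 cm; ⌈1810/190⌉ = 10.
12 pieces each exceed half the capacity and cannot share a stock rod, forcing at least 12 stock rods.
At least 12 stock rods are required, but only 11 are allowed.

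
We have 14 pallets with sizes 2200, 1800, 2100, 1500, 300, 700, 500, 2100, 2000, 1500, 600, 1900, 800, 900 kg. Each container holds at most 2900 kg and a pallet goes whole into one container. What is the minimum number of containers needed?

Total = 2200 + 2100 + 2100 + 2000 + 1900 + 1800 + 1500 + 1500 + 900 + 800 + 700 + 600 + 500 + 300 = 18900 kg.
Lower bound: ⌈18900/2900⌉ = 7 containers.
Also, 8 pallets each exceed 1450 kg, and no two of those can share a container, so at least 8 containers are needed.
A packing using 8 containers:
  container 1: 2200 + 700 = 2900
  container 2: 2100 + 800 = 2900
  container 3: 2100 + 600 = 2700
  container 4: 2000 + 900 = 2900
  container 5: 1900 + 500 + 300 = 2700
  container 6: 1800 = 1800
  container 7: 1500 = 1500
  container 8: 1500 = 1500
This matches the lower bound, so 8 is optimal.

8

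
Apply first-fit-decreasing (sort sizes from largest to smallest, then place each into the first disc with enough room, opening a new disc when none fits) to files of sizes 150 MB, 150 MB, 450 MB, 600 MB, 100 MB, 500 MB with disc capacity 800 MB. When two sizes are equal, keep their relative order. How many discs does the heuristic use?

3

Sorted descending: 600, 500, 450, 150, 150, 100.
  600 → disc 1 (new)  [load 600/800]
  500 → disc 2 (new)  [load 500/800]
  450 → disc 3 (new)  [load 450/800]
  150 → disc 1  [load 750/800]
  150 → disc 2  [load 650/800]
  100 → disc 2  [load 750/800]
3 discs opened.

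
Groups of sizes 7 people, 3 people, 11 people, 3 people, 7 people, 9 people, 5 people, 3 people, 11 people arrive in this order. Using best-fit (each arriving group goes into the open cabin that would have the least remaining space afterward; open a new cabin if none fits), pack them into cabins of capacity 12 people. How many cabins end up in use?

  7 → cabin 1 (new)  [load 7/12]
  3 → cabin 1  [load 10/12]
  11 → cabin 2 (new)  [load 11/12]
  3 → cabin 3 (new)  [load 3/12]
  7 → cabin 3  [load 10/12]
  9 → cabin 4 (new)  [load 9/12]
  5 → cabin 5 (new)  [load 5/12]
  3 → cabin 4  [load 12/12]
  11 → cabin 6 (new)  [load 11/12]
6 cabins opened.

6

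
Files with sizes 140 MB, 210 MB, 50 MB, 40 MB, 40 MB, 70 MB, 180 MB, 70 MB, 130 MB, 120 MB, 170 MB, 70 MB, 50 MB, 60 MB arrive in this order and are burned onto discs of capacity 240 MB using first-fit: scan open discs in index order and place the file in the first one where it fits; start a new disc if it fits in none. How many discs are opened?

  140 → disc 1 (new)  [load 140/240]
  210 → disc 2 (new)  [load 210/240]
  50 → disc 1  [load 190/240]
  40 → disc 1  [load 230/240]
  40 → disc 3 (new)  [load 40/240]
  70 → disc 3  [load 110/240]
  180 → disc 4 (new)  [load 180/240]
  70 → disc 3  [load 180/240]
  130 → disc 5 (new)  [load 130/240]
  120 → disc 6 (new)  [load 120/240]
  170 → disc 7 (new)  [load 170/240]
  70 → disc 5  [load 200/240]
  50 → disc 3  [load 230/240]
  60 → disc 4  [load 240/240]
7 discs opened.

7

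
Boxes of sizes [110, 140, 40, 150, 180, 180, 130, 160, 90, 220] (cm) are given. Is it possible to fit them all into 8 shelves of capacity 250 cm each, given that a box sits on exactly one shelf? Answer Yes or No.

A valid assignment using 7 shelves:
  shelf 1: 220 = 220
  shelf 2: 180 + 40 = 220
  shelf 3: 180 = 180
  shelf 4: 160 + 90 = 250
  shelf 5: 150 = 150
  shelf 6: 140 + 110 = 250
  shelf 7: 130 = 130
That uses only 7 ≤ 8, so 8 shelves are enough.

Yes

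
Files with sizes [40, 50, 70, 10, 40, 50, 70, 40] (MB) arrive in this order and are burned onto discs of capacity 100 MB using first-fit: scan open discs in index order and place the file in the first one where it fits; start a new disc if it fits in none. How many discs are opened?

  40 → disc 1 (new)  [load 40/100]
  50 → disc 1  [load 90/100]
  70 → disc 2 (new)  [load 70/100]
  10 → disc 1  [load 100/100]
  40 → disc 3 (new)  [load 40/100]
  50 → disc 3  [load 90/100]
  70 → disc 4 (new)  [load 70/100]
  40 → disc 5 (new)  [load 40/100]
5 discs opened.

5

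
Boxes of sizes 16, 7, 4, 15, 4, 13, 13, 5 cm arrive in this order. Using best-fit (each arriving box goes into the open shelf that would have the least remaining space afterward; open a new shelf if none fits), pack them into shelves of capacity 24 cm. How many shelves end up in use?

  16 → shelf 1 (new)  [load 16/24]
  7 → shelf 1  [load 23/24]
  4 → shelf 2 (new)  [load 4/24]
  15 → shelf 2  [load 19/24]
  4 → shelf 2  [load 23/24]
  13 → shelf 3 (new)  [load 13/24]
  13 → shelf 4 (new)  [load 13/24]
  5 → shelf 3  [load 18/24]
4 shelves opened.

4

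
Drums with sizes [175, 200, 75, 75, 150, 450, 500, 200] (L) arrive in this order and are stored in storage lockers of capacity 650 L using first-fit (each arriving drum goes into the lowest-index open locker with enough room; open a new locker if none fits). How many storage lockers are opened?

4

  175 → locker 1 (new)  [load 175/650]
  200 → locker 1  [load 375/650]
  75 → locker 1  [load 450/650]
  75 → locker 1  [load 525/650]
  150 → locker 2 (new)  [load 150/650]
  450 → locker 2  [load 600/650]
  500 → locker 3 (new)  [load 500/650]
  200 → locker 4 (new)  [load 200/650]
4 storage lockers opened.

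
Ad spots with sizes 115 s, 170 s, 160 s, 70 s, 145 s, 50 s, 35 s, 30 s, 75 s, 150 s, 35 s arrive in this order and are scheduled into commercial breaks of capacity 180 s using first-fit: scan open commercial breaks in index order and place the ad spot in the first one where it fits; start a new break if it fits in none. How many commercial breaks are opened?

  115 → break 1 (new)  [load 115/180]
  170 → break 2 (new)  [load 170/180]
  160 → break 3 (new)  [load 160/180]
  70 → break 4 (new)  [load 70/180]
  145 → break 5 (new)  [load 145/180]
  50 → break 1  [load 165/180]
  35 → break 4  [load 105/180]
  30 → break 4  [load 135/180]
  75 → break 6 (new)  [load 75/180]
  150 → break 7 (new)  [load 150/180]
  35 → break 4  [load 170/180]
7 commercial breaks opened.

7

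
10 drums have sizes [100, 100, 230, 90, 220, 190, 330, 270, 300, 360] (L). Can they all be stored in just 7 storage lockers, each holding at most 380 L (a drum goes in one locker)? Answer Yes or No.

Yes

A valid assignment using 7 storage lockers:
  locker 1: 360 = 360
  locker 2: 330 = 330
  locker 3: 300 = 300
  locker 4: 270 + 100 = 370
  locker 5: 230 + 100 = 330
  locker 6: 220 + 90 = 310
  locker 7: 190 = 190
Every load is within 380 L, so 7 storage lockers suffice.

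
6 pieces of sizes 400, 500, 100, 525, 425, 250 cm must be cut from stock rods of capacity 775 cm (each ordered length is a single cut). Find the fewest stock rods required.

4

Total = 525 + 500 + 425 + 400 + 250 + 100 = 2200 cm.
Lower bound: ⌈2200/775⌉ = 3 stock rods.
Also, 4 pieces each exceed 775/2 cm, and no two of those can share a stock rod, so at least 4 stock rods are needed.
A packing using 4 stock rods:
  stock rod 1: 525 + 250 = 775
  stock rod 2: 500 + 100 = 600
  stock rod 3: 425 = 425
  stock rod 4: 400 = 400
This matches the lower bound, so 4 is optimal.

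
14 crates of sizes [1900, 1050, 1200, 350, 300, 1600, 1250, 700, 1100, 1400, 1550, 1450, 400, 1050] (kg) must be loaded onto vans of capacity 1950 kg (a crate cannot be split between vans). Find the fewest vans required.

Total = 1900 + 1600 + 1550 + 1450 + 1400 + 1250 + 1200 + 1100 + 1050 + 1050 + 700 + 400 + 350 + 300 = 15300 kg.
Lower bound: ⌈15300/1950⌉ = 8 vans.
Also, 10 crates each exceed 975 kg, and no two of those can share a van, so at least 10 vans are needed.
A packing using 10 vans:
  van 1: 1900 = 1900
  van 2: 1600 + 350 = 1950
  van 3: 1550 + 400 = 1950
  van 4: 1450 + 300 = 1750
  van 5: 1400 = 1400
  van 6: 1250 + 700 = 1950
  van 7: 1200 = 1200
  van 8: 1100 = 1100
  van 9: 1050 = 1050
  van 10: 1050 = 1050
This matches the lower bound, so 10 is optimal.

10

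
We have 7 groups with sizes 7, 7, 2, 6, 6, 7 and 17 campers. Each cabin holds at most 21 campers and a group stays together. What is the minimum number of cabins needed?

Total = 17 + 7 + 7 + 7 + 6 + 6 + 2 = 52 campers.
Lower bound: ⌈52/21⌉ = 3 cabins.
A packing using 3 cabins:
  cabin 1: 17 + 2 = 19
  cabin 2: 7 + 7 + 7 = 21
  cabin 3: 6 + 6 = 12
This matches the lower bound, so 3 is optimal.

3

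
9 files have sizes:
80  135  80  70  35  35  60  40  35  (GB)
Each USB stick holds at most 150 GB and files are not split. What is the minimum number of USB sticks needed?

Total = 135 + 80 + 80 + 70 + 60 + 40 + 35 + 35 + 35 = 570 GB.
Lower bound: ⌈570/150⌉ = 4 USB sticks.
A packing using 4 USB sticks:
  USB stick 1: 135 = 135
  USB stick 2: 80 + 70 = 150
  USB stick 3: 80 + 60 = 140
  USB stick 4: 40 + 35 + 35 + 35 = 145
This matches the lower bound, so 4 is optimal.

4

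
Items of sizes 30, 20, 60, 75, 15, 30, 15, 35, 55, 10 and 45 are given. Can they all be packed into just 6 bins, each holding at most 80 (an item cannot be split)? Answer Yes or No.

Yes

A valid assignment using 5 bins:
  bin 1: 75 = 75
  bin 2: 60 + 20 = 80
  bin 3: 55 + 15 + 10 = 80
  bin 4: 45 + 35 = 80
  bin 5: 30 + 30 + 15 = 75
That uses only 5 ≤ 6, so 6 bins are enough.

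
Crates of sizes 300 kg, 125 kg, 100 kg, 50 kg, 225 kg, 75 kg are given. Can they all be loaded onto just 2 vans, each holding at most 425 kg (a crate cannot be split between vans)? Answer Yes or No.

No

Total = 875 kg; ⌈875/425⌉ = 3.
At least 3 vans are required, but only 2 are allowed.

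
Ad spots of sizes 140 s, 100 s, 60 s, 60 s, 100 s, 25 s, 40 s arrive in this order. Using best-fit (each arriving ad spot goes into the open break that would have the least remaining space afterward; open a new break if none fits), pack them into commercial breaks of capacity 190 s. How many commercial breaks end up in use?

  140 → break 1 (new)  [load 140/190]
  100 → break 2 (new)  [load 100/190]
  60 → break 2  [load 160/190]
  60 → break 3 (new)  [load 60/190]
  100 → break 3  [load 160/190]
  25 → break 2  [load 185/190]
  40 → break 1  [load 180/190]
3 commercial breaks opened.

3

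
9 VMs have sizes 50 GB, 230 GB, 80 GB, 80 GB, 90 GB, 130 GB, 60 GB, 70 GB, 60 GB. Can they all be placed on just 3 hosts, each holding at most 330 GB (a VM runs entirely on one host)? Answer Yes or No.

Yes

A valid assignment using 3 hosts:
  host 1: 230 + 90 = 320
  host 2: 130 + 80 + 80 = 290
  host 3: 70 + 60 + 60 + 50 = 240
Every load is within 330 GB, so 3 hosts suffice.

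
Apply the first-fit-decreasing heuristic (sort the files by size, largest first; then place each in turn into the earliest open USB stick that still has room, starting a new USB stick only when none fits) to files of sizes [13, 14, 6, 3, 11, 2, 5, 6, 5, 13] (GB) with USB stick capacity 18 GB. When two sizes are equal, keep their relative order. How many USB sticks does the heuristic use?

5

Sorted descending: 14, 13, 13, 11, 6, 6, 5, 5, 3, 2.
  14 → USB stick 1 (new)  [load 14/18]
  13 → USB stick 2 (new)  [load 13/18]
  13 → USB stick 3 (new)  [load 13/18]
  11 → USB stick 4 (new)  [load 11/18]
  6 → USB stick 4  [load 17/18]
  6 → USB stick 5 (new)  [load 6/18]
  5 → USB stick 2  [load 18/18]
  5 → USB stick 3  [load 18/18]
  3 → USB stick 1  [load 17/18]
  2 → USB stick 5  [load 8/18]
5 USB sticks opened.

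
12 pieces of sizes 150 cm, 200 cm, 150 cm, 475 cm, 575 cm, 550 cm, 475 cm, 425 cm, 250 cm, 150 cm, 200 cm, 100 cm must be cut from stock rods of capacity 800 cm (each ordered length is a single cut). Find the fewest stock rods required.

Total = 575 + 550 + 475 + 475 + 425 + 250 + 200 + 200 + 150 + 150 + 150 + 100 = 3700 cm.
Lower bound: ⌈3700/800⌉ = 5 stock rods.
A packing using 5 stock rods:
  stock rod 1: 575 + 200 = 775
  stock rod 2: 550 + 250 = 800
  stock rod 3: 475 + 200 + 100 = 775
  stock rod 4: 475 + 150 + 150 = 775
  stock rod 5: 425 + 150 = 575
This matches the lower bound, so 5 is optimal.

5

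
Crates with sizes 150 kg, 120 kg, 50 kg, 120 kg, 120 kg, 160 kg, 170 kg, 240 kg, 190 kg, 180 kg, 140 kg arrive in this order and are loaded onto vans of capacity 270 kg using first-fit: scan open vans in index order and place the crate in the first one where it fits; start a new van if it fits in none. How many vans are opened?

8

  150 → van 1 (new)  [load 150/270]
  120 → van 1  [load 270/270]
  50 → van 2 (new)  [load 50/270]
  120 → van 2  [load 170/270]
  120 → van 3 (new)  [load 120/270]
  160 → van 4 (new)  [load 160/270]
  170 → van 5 (new)  [load 170/270]
  240 → van 6 (new)  [load 240/270]
  190 → van 7 (new)  [load 190/270]
  180 → van 8 (new)  [load 180/270]
  140 → van 3  [load 260/270]
8 vans opened.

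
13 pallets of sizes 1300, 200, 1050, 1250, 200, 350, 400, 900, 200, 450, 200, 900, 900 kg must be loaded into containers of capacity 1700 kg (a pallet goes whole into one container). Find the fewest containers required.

6

Total = 1300 + 1250 + 1050 + 900 + 900 + 900 + 450 + 400 + 350 + 200 + 200 + 200 + 200 = 8300 kg.
Lower bound: ⌈8300/1700⌉ = 5 containers.
Also, 6 pallets each exceed 850 kg, and no two of those can share a container, so at least 6 containers are needed.
A packing using 6 containers:
  container 1: 1300 + 400 = 1700
  container 2: 1250 + 450 = 1700
  container 3: 1050 + 350 + 200 = 1600
  container 4: 900 + 200 + 200 + 200 = 1500
  container 5: 900 = 900
  container 6: 900 = 900
This matches the lower bound, so 6 is optimal.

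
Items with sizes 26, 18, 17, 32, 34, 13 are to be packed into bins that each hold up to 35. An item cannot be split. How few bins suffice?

5

Total = 34 + 32 + 26 + 18 + 17 + 13 = 140.
Lower bound: ⌈140/35⌉ = 4 bins.
A packing using 5 bins:
  bin 1: 34 = 34
  bin 2: 32 = 32
  bin 3: 26 = 26
  bin 4: 18 + 17 = 35
  bin 5: 13 = 13
No arrangement into 4 bins stays within capacity, so 5 is optimal.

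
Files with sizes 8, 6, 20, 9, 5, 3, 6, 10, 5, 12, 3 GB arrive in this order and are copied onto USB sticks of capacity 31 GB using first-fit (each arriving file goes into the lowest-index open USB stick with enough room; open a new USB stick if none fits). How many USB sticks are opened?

3

  8 → USB stick 1 (new)  [load 8/31]
  6 → USB stick 1  [load 14/31]
  20 → USB stick 2 (new)  [load 20/31]
  9 → USB stick 1  [load 23/31]
  5 → USB stick 1  [load 28/31]
  3 → USB stick 1  [load 31/31]
  6 → USB stick 2  [load 26/31]
  10 → USB stick 3 (new)  [load 10/31]
  5 → USB stick 2  [load 31/31]
  12 → USB stick 3  [load 22/31]
  3 → USB stick 3  [load 25/31]
3 USB sticks opened.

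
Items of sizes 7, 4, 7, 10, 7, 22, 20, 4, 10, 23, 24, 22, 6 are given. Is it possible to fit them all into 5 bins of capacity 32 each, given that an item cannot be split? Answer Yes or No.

Total = 166; ⌈166/32⌉ = 6.
At least 6 bins are required, but only 5 are allowed.

No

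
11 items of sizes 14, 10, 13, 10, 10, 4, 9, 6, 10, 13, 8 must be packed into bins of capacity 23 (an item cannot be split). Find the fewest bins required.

5

Total = 14 + 13 + 13 + 10 + 10 + 10 + 10 + 9 + 8 + 6 + 4 = 107.
Lower bound: ⌈107/23⌉ = 5 bins.
A packing using 5 bins:
  bin 1: 14 + 9 = 23
  bin 2: 13 + 10 = 23
  bin 3: 13 + 10 = 23
  bin 4: 10 + 10 = 20
  bin 5: 8 + 6 + 4 = 18
This matches the lower bound, so 5 is optimal.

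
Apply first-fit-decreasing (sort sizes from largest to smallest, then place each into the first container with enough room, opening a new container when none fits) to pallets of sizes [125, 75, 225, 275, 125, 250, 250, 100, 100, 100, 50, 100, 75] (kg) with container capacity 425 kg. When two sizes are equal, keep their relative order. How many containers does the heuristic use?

Sorted descending: 275, 250, 250, 225, 125, 125, 100, 100, 100, 100, 75, 75, 50.
  275 → container 1 (new)  [load 275/425]
  250 → container 2 (new)  [load 250/425]
  250 → container 3 (new)  [load 250/425]
  225 → container 4 (new)  [load 225/425]
  125 → container 1  [load 400/425]
  125 → container 2  [load 375/425]
  100 → container 3  [load 350/425]
  100 → container 4  [load 325/425]
  100 → container 4  [load 425/425]
  100 → container 5 (new)  [load 100/425]
  75 → container 3  [load 425/425]
  75 → container 5  [load 175/425]
  50 → container 2  [load 425/425]
5 containers opened.

5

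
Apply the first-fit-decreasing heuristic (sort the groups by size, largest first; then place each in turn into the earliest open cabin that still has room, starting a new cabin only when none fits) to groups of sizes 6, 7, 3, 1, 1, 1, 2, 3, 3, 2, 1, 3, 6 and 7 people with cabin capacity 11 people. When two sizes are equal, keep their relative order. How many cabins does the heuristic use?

Sorted descending: 7, 7, 6, 6, 3, 3, 3, 3, 2, 2, 1, 1, 1, 1.
  7 → cabin 1 (new)  [load 7/11]
  7 → cabin 2 (new)  [load 7/11]
  6 → cabin 3 (new)  [load 6/11]
  6 → cabin 4 (new)  [load 6/11]
  3 → cabin 1  [load 10/11]
  3 → cabin 2  [load 10/11]
  3 → cabin 3  [load 9/11]
  3 → cabin 4  [load 9/11]
  2 → cabin 3  [load 11/11]
  2 → cabin 4  [load 11/11]
  1 → cabin 1  [load 11/11]
  1 → cabin 2  [load 11/11]
  1 → cabin 5 (new)  [load 1/11]
  1 → cabin 5  [load 2/11]
5 cabins opened.

5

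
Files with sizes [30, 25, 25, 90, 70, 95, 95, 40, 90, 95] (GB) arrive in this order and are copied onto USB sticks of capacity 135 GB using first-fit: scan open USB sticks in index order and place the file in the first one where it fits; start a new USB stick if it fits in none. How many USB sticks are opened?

  30 → USB stick 1 (new)  [load 30/135]
  25 → USB stick 1  [load 55/135]
  25 → USB stick 1  [load 80/135]
  90 → USB stick 2 (new)  [load 90/135]
  70 → USB stick 3 (new)  [load 70/135]
  95 → USB stick 4 (new)  [load 95/135]
  95 → USB stick 5 (new)  [load 95/135]
  40 → USB stick 1  [load 120/135]
  90 → USB stick 6 (new)  [load 90/135]
  95 → USB stick 7 (new)  [load 95/135]
7 USB sticks opened.

7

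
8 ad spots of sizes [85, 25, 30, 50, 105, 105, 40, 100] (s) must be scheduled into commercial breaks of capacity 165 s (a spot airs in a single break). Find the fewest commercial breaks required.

Total = 105 + 105 + 100 + 85 + 50 + 40 + 30 + 25 = 540 s.
Lower bound: ⌈540/165⌉ = 4 commercial breaks.
A packing using 4 commercial breaks:
  break 1: 105 + 50 = 155
  break 2: 105 + 40 = 145
  break 3: 100 + 30 + 25 = 155
  break 4: 85 = 85
This matches the lower bound, so 4 is optimal.

4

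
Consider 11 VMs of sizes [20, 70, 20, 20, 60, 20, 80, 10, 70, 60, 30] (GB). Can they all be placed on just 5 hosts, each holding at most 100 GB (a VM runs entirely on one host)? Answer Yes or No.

A valid assignment using 5 hosts:
  host 1: 80 + 20 = 100
  host 2: 70 + 30 = 100
  host 3: 70 + 20 + 10 = 100
  host 4: 60 + 20 + 20 = 100
  host 5: 60 = 60
Every load is within 100 GB, so 5 hosts suffice.

Yes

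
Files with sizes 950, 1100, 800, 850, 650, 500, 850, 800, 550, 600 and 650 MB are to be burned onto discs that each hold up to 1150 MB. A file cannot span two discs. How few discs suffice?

Total = 1100 + 950 + 850 + 850 + 800 + 800 + 650 + 650 + 600 + 550 + 500 = 8300 MB.
Lower bound: ⌈8300/1150⌉ = 8 discs.
Also, 9 files each exceed 575 MB, and no two of those can share a disc, so at least 9 discs are needed.
A packing using 9 discs:
  disc 1: 1100 = 1100
  disc 2: 950 = 950
  disc 3: 850 = 850
  disc 4: 850 = 850
  disc 5: 800 = 800
  disc 6: 800 = 800
  disc 7: 650 + 500 = 1150
  disc 8: 650 = 650
  disc 9: 600 + 550 = 1150
This matches the lower bound, so 9 is optimal.

9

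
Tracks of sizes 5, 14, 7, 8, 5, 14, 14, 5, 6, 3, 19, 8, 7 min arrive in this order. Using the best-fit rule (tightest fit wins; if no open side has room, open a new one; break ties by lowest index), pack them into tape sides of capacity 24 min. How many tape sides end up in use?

6

  5 → side 1 (new)  [load 5/24]
  14 → side 1  [load 19/24]
  7 → side 2 (new)  [load 7/24]
  8 → side 2  [load 15/24]
  5 → side 1  [load 24/24]
  14 → side 3 (new)  [load 14/24]
  14 → side 4 (new)  [load 14/24]
  5 → side 2  [load 20/24]
  6 → side 3  [load 20/24]
  3 → side 2  [load 23/24]
  19 → side 5 (new)  [load 19/24]
  8 → side 4  [load 22/24]
  7 → side 6 (new)  [load 7/24]
6 tape sides opened.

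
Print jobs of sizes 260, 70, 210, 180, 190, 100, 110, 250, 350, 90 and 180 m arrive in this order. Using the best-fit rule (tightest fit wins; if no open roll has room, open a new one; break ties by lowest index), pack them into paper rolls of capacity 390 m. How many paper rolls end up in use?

  260 → roll 1 (new)  [load 260/390]
  70 → roll 1  [load 330/390]
  210 → roll 2 (new)  [load 210/390]
  180 → roll 2  [load 390/390]
  190 → roll 3 (new)  [load 190/390]
  100 → roll 3  [load 290/390]
  110 → roll 4 (new)  [load 110/390]
  250 → roll 4  [load 360/390]
  350 → roll 5 (new)  [load 350/390]
  90 → roll 3  [load 380/390]
  180 → roll 6 (new)  [load 180/390]
6 paper rolls opened.

6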